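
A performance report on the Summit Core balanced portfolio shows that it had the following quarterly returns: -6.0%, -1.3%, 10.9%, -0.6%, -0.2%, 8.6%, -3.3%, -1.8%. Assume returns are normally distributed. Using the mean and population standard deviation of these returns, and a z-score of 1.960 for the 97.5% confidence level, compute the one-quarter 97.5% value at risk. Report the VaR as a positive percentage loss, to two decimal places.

μ = (-6 − 1.3 + 10.9 − 0.6 − 0.2 + 8.6 − 3.3 − 1.8) / 8 = 6.30 / 8 = 0.7875%
Σ(r − μ)² = (-6 − 0.7875)² + (-1.3 − 0.7875)² + (10.9 − 0.7875)² + … = 240.0288
population σ = √(240.0288 / 8) = √30.0036 = 5.4776%
VaR = −(μ − z·σ) = −(0.7875 − 1.960 × 5.4776) = −(-9.9486) = 9.9486%

9.95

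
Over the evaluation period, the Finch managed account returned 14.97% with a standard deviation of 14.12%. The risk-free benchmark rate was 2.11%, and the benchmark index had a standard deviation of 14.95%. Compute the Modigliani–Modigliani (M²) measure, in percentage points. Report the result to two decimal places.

15.73

Sharpe = (Rp − Rf) / σp = (14.97% − 2.11%) / 14.12% = 0.9108
M² = Rf + Sharpe × σm = 2.11% + 0.9108 × 14.95% = 15.7265%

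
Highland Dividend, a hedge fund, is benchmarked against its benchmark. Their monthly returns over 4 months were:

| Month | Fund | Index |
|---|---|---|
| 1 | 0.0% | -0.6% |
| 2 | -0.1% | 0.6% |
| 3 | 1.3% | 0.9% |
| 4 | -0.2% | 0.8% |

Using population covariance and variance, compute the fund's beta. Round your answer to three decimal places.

r̄p = 0.2500%,  r̄m = 0.4250%
Cov = Σ(rp − r̄p)(rm − r̄m) / 4 = 0.1313
Var(rm) = Σ(rm − r̄m)² / 4 = 0.3619
β = Cov / Var = 0.1313 / 0.3619 = 0.3628

0.363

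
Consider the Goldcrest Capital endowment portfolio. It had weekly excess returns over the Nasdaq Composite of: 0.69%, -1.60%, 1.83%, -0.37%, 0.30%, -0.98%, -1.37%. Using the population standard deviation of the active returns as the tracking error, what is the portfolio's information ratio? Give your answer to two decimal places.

μ = (0.69 − 1.6 + 1.83 − 0.37 + 0.3 − 0.98 − 1.37) / 7 = -1.500 / 7 = -0.2143%
Σ(r − μ)² = (0.69 − (-0.2143))² + (-1.6 − (-0.2143))² + (1.83 − (-0.2143))² + … = 9.1278
population σ = √(9.1278 / 7) = √1.3040 = 1.1419%
IR = μ / tracking error = -0.2143 / 1.1419 = -0.1877

-0.19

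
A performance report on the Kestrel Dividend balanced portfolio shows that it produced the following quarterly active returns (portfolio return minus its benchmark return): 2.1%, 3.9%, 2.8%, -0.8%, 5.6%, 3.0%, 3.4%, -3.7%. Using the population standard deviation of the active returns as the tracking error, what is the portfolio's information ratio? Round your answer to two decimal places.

r̄ = (2.1 + 3.9 + 2.8 − 0.8 + 5.6 + 3 + 3.4 − 3.7) / 8 = 2.0375%
Σ(r − r̄)² = (2.1 − 2.0375)² + (3.9 − 2.0375)² + … = 60.4988
σ = √[60.4988 / 8] = 2.7500%
IR = r̄ / tracking error = 2.0375 / 2.7500 = 0.7409

0.74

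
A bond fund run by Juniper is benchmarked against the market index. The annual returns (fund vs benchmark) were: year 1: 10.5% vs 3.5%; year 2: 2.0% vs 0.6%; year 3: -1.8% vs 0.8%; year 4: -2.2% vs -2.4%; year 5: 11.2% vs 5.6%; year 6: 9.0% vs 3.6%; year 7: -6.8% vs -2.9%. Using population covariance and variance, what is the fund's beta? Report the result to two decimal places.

2.13

r̄p = 3.1286%,  r̄m = 1.2571%
Cov = Σ(rp − r̄p)(rm − r̄m) / 7 = 18.4427
Var(rm) = Σ(rm − r̄m)² / 7 = 8.6682
β = Cov / Var = 18.4427 / 8.6682 = 2.1276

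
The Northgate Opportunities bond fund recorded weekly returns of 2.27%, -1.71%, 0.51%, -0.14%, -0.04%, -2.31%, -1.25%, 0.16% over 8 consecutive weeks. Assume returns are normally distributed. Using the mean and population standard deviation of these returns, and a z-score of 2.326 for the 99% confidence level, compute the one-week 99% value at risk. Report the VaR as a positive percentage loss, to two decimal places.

Mean return μ = -2.510 / 8 = -0.3138%
Σ(r − μ)² = 14.4950; population σ = √(14.4950/8) = 1.3461%
VaR = −(μ − z·σ) = −(-0.3138 − 2.326 × 1.3461) = −(-3.4448) = 3.4448%

3.44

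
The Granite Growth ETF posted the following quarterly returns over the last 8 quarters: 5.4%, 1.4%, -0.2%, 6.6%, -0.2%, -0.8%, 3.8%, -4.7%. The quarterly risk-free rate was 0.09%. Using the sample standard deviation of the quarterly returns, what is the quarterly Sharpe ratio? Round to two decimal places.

r̄ = (5.4 + 1.4 − 0.2 + 6.6 − 0.2 − 0.8 + 3.8 − 4.7) / 8 = 1.4125%
Σ(r − r̄)² = 95.9688; sample σ = √(95.9688/7) = 3.7027%
Sharpe = (r̄ − rf) / σ = (1.4125 − 0.09) / 3.7027 = 1.3225 / 3.7027 = 0.3572

0.36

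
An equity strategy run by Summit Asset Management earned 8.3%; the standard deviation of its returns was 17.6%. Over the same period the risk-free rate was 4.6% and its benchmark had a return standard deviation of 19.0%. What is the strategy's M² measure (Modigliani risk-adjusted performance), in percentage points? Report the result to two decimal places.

Sharpe = (Rp − Rf) / σp = (8.3% − 4.6%) / 17.6% = 0.2102
M² = Rf + Sharpe × σm = 4.6% + 0.2102 × 19.0% = 8.5938%

8.59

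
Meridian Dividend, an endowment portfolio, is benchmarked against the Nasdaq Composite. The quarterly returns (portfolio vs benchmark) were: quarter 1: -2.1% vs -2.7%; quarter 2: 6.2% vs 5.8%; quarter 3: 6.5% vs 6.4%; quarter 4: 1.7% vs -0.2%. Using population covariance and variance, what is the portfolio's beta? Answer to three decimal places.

r̄p = 3.0750%,  r̄m = 2.3250%
Cov = Σ(rp − r̄p)(rm − r̄m) / 4 = 13.5731
Var(rm) = Σ(rm − r̄m)² / 4 = 15.0769
β = Cov / Var = 13.5731 / 15.0769 = 0.9003

0.900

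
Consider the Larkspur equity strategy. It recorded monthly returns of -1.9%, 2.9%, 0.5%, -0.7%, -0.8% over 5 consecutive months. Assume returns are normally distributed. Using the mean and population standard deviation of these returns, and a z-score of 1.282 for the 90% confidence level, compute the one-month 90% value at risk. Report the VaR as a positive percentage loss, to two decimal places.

μ = (-1.9 + 2.9 + 0.5 − 0.7 − 0.8) / 5 = 0.0000%
Σ(r − μ)² = 13.4000; population σ = √(13.4000/5) = 1.6371%
VaR = −(μ − z·σ) = −(0.0000 − 1.282 × 1.6371) = −(-2.0988) = 2.0988%

2.10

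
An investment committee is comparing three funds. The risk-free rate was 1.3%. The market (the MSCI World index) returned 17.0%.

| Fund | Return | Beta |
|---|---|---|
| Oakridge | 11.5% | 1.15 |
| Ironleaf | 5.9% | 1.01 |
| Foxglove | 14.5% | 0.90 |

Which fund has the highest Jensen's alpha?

Foxglove

Oakridge: α = 11.5% − [1.3% + 1.15 × (17.0% − 1.3%)] = -7.855
Ironleaf: α = 5.9% − [1.3% + 1.01 × (17.0% − 1.3%)] = -11.257
Foxglove: α = 14.5% − [1.3% + 0.90 × (17.0% − 1.3%)] = -0.930
Highest: Foxglove (-0.930).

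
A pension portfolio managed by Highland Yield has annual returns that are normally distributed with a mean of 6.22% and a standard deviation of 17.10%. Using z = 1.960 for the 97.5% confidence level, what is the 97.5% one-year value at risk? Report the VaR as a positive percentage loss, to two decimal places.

VaR (as % loss) = −(μ − z·σ) = −(6.22% − 1.960 × 17.10%) = −(-27.2960%) = 27.2960%

27.30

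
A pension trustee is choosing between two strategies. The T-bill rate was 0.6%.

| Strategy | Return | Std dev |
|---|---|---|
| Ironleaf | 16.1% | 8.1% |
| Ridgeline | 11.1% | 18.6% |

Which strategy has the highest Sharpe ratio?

Ironleaf

Ironleaf: Sharpe ratio = (16.1% − 0.6%) / 8.1% = 1.914
Ridgeline: Sharpe ratio = (11.1% − 0.6%) / 18.6% = 0.565
Highest: Ironleaf (1.914).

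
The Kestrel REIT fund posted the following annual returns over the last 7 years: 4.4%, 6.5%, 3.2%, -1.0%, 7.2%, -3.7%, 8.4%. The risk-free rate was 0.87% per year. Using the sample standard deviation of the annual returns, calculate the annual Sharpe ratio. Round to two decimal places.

r̄ = (4.4 + 6.5 + 3.2 − 1 + 7.2 − 3.7 + 8.4) / 7 = 25.00 / 7 = 3.5714%
Σ(r − r̄)² = 119.6543; sample σ = √(119.6543/6) = 4.4657%
Sharpe = (r̄ − rf) / σ = (3.5714 − 0.87) / 4.4657 = 2.7014 / 4.4657 = 0.6049

0.60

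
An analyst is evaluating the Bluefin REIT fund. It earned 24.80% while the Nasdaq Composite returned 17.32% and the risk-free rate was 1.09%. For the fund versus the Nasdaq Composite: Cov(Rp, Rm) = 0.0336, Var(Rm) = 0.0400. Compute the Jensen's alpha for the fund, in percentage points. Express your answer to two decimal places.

10.08

β = Cov / Var = 0.0336 / 0.0400 = 0.8400
E[R] = Rf + β(Rm − Rf) = 1.09% + 0.8400 × (17.32% − 1.09%) = 14.7232%
α = Rp − E[R] = 24.80% − 14.7232% = 10.0768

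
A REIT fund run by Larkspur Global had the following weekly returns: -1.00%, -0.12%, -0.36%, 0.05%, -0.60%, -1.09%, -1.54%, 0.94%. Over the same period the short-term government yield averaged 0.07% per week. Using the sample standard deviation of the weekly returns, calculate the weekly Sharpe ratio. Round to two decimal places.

Mean return r̄ = -3.720 / 8 = -0.4650%
Σ(r − r̄)² = (-1 − (-0.4650))² + (-0.12 − (-0.4650))² + … = 4.2200
sample σ = √(4.2200 / 7) = √0.6029 = 0.7765%
Sharpe = (r̄ − rf) / σ = (-0.4650 − 0.07) / 0.7765 = -0.5350 / 0.7765 = -0.6890

-0.69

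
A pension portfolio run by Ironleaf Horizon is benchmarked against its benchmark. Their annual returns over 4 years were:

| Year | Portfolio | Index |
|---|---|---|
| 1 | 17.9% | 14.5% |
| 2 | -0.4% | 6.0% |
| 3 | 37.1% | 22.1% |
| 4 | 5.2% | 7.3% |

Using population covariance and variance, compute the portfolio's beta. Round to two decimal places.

r̄p = 14.9500%,  r̄m = 12.4750%
Cov = Σ(rp − r̄p)(rm − r̄m) / 4 = 92.2538
Var(rm) = Σ(rm − r̄m)² / 4 = 41.3619
β = Cov / Var = 92.2538 / 41.3619 = 2.2304

2.23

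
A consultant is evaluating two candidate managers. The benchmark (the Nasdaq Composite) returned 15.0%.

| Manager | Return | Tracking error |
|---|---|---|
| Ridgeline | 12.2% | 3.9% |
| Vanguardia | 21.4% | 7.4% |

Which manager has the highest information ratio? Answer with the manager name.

Vanguardia

Ridgeline: IR = (12.2% − 15.0%) / 3.9% = -0.718
Vanguardia: IR = (21.4% − 15.0%) / 7.4% = 0.865
Highest: Vanguardia (0.865).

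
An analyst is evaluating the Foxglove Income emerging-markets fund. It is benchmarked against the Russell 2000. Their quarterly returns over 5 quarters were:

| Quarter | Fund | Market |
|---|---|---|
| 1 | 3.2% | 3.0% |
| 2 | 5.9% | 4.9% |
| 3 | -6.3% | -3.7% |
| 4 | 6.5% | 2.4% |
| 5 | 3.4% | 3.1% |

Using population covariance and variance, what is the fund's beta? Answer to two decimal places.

1.46

r̄p = 2.5400%,  r̄m = 1.9400%
Cov = Σ(rp − r̄p)(rm − r̄m) / 5 = 12.6644
Var(rm) = Σ(rm − r̄m)² / 5 = 8.6504
β = Cov / Var = 12.6644 / 8.6504 = 1.4640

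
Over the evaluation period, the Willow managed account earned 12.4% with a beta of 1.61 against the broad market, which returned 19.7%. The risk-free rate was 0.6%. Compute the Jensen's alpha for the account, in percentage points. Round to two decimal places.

CAPM expected return = Rf + β(Rm − Rf) = 0.6% + 1.61 × (19.7% − 0.6%) = 0.6 + 1.61 × 19.10 = 31.3510%
Jensen's α = Rp − E[R] = 12.4% − 31.3510% = -18.9510

-18.95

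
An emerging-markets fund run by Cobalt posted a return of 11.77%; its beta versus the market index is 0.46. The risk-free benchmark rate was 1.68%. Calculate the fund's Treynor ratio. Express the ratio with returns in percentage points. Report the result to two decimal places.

21.93

Treynor = (Rp − Rf) / β = (11.77% − 1.68%) / 0.46 = 10.09 / 0.46 = 21.9348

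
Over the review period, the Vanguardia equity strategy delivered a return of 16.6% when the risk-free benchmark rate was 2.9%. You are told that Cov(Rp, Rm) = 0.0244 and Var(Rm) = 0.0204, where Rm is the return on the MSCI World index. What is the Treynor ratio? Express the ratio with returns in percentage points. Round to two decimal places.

11.45

β = Cov / Var = 0.0244 / 0.0204 = 1.1961
Treynor = (Rp − Rf) / β = (16.6% − 2.9%) / 1.1961 = 13.70 / 1.1961 = 11.4539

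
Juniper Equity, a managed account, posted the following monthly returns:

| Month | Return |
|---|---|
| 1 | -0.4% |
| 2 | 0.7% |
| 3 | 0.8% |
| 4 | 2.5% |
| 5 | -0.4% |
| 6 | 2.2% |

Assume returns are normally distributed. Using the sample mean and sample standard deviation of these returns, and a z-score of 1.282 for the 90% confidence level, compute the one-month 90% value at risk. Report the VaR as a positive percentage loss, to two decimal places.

Mean return μ = 5.40 / 6 = 0.9000%
Sample std dev = √[7.6800 / 5] = 1.2394%
VaR = −(μ − z·σ) = −(0.9000 − 1.282 × 1.2394) = −(-0.6889) = 0.6889%

0.69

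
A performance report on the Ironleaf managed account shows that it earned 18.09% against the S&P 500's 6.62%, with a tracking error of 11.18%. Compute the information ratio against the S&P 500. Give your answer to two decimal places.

IR = (Rp − Rb) / TE = (18.09% − 6.62%) / 11.18% = 11.47% / 11.18% = 1.0259

1.03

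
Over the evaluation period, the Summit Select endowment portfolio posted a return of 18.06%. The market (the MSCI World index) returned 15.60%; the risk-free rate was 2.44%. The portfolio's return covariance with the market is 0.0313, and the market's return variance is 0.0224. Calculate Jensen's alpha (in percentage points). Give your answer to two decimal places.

-2.77

β = Cov / Var = 0.0313 / 0.0224 = 1.3973
E[R] = Rf + β(Rm − Rf) = 2.44% + 1.3973 × (15.60% − 2.44%) = 20.8285%
α = Rp − E[R] = 18.06% − 20.8285% = -2.7685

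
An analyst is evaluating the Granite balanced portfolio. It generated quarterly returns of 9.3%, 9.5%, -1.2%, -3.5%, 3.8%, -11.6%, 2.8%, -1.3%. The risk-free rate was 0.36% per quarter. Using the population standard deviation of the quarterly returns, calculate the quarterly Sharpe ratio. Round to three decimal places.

r̄ = (9.3 + 9.5 − 1.2 − 3.5 + 3.8 − 11.6 + 2.8 − 1.3) / 8 = 0.9750%
Population σ = √[Σ(r − r̄)² / 8] = √[341.3550 / 8] = √42.6694 = 6.5322%
Sharpe = (r̄ − rf) / σ = (0.9750 − 0.36) / 6.5322 = 0.6150 / 6.5322 = 0.0941

0.094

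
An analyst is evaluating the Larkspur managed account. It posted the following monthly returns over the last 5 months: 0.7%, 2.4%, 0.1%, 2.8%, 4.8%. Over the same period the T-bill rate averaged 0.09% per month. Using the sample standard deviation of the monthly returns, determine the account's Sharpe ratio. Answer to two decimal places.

μ = (0.7 + 2.4 + 0.1 + 2.8 + 4.8) / 5 = 2.1600%
Σ(r − μ)² = 13.8120; sample σ = √(13.8120/4) = 1.8582%
Sharpe = (μ − rf) / σ = (2.1600 − 0.09) / 1.8582 = 2.0700 / 1.8582 = 1.1140

1.11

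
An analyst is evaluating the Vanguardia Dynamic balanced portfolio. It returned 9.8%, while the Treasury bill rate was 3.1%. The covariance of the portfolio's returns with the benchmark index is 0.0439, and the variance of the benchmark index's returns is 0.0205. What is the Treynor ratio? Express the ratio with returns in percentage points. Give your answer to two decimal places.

β = Cov / Var = 0.0439 / 0.0205 = 2.1415
Treynor = (Rp − Rf) / β = (9.8% − 3.1%) / 2.1415 = 6.70 / 2.1415 = 3.1286

3.13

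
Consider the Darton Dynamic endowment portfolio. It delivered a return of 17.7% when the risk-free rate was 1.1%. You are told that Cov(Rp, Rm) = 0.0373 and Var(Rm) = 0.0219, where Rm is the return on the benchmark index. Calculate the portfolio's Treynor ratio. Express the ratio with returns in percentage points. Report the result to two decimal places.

9.75

β = Cov / Var = 0.0373 / 0.0219 = 1.7032
Treynor = (Rp − Rf) / β = (17.7% − 1.1%) / 1.7032 = 16.60 / 1.7032 = 9.7464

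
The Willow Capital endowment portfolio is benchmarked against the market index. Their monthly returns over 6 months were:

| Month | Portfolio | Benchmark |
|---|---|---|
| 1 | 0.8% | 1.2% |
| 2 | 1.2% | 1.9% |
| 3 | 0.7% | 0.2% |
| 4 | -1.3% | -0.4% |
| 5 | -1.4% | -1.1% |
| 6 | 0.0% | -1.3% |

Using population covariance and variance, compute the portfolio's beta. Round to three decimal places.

0.671

r̄p = 0.0000%,  r̄m = 0.0833%
Cov = Σ(rp − r̄p)(rm − r̄m) / 6 = 0.9067
Var(rm) = Σ(rm − r̄m)² / 6 = 1.3514
β = Cov / Var = 0.9067 / 1.3514 = 0.6709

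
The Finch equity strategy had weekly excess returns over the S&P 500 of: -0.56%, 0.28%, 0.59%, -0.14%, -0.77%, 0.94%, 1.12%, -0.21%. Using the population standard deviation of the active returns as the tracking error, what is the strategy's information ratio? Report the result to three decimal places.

r̄ = (-0.56 + 0.28 + 0.59 − 0.14 − 0.77 + 0.94 + 1.12 − 0.21) / 8 = 1.250 / 8 = 0.1563%
Population σ = √[Σ(r − r̄)² / 8] = √[3.3394 / 8] = √0.4174 = 0.6461%
IR = r̄ / tracking error = 0.1563 / 0.6461 = 0.2419

0.242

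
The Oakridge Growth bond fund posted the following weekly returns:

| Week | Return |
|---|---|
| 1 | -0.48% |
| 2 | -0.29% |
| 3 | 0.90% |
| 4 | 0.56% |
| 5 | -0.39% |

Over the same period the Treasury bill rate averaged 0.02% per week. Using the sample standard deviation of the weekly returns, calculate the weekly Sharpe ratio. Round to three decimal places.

0.064

r̄ = (-0.48 − 0.29 + 0.9 + 0.56 − 0.39) / 5 = 0.0600%
Sample σ = √[Σ(r − r̄)² / 4] = √[1.5722 / 4] = √0.3931 = 0.6270%
Sharpe = (r̄ − rf) / σ = (0.0600 − 0.02) / 0.6270 = 0.0400 / 0.6270 = 0.0638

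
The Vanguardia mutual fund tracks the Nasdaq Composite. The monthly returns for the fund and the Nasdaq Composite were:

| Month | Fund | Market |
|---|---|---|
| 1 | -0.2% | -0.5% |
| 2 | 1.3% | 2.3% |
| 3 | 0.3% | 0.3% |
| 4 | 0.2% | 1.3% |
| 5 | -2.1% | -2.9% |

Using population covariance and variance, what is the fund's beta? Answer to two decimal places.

r̄p = -0.1000%,  r̄m = 0.1000%
Cov = Σ(rp − r̄p)(rm − r̄m) / 5 = 1.9160
Var(rm) = Σ(rm − r̄m)² / 5 = 3.1360
β = Cov / Var = 1.9160 / 3.1360 = 0.6110

0.61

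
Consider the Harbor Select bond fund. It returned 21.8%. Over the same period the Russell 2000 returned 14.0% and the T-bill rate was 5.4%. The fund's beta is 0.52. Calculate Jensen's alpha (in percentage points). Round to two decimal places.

11.93

CAPM expected return = Rf + β(Rm − Rf) = 5.4% + 0.52 × (14.0% − 5.4%) = 5.4 + 0.52 × 8.60 = 9.8720%
Jensen's α = Rp − E[R] = 21.8% − 9.8720% = 11.9280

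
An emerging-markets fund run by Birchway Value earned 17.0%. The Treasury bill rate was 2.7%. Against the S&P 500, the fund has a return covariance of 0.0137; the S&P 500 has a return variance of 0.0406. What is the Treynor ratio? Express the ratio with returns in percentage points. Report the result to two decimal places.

β = Cov / Var = 0.0137 / 0.0406 = 0.3374
Treynor = (Rp − Rf) / β = (17.0% − 2.7%) / 0.3374 = 14.30 / 0.3374 = 42.3829

42.38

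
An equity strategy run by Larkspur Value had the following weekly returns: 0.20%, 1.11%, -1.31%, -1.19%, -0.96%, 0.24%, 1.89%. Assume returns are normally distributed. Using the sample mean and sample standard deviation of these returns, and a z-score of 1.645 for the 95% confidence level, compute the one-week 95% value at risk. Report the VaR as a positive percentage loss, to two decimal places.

μ = (0.2 + 1.11 − 1.31 − 1.19 − 0.96 + 0.24 + 1.89) / 7 = -0.0029%
Σ(r − μ)² = (0.2 − (-0.0029))² + (1.11 − (-0.0029))² + (-1.31 − (-0.0029))² + … = 8.9555
sample σ = √(8.9555 / 6) = √1.4926 = 1.2217%
VaR = −(μ − z·σ) = −(-0.0029 − 1.645 × 1.2217) = −(-2.0126) = 2.0126%

2.01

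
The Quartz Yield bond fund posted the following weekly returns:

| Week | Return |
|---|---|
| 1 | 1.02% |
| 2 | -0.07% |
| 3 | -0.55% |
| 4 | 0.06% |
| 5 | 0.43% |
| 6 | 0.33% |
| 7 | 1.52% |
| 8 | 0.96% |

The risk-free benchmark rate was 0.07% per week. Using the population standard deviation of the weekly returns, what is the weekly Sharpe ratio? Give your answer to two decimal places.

Mean return r̄ = 3.700 / 8 = 0.4625%
Σ(r − r̄)² = (1.02 − 0.4625)² + (-0.07 − 0.4625)² + … = 3.1660
population σ = √(3.1660 / 8) = √0.3958 = 0.6291%
Sharpe = (r̄ − rf) / σ = (0.4625 − 0.07) / 0.6291 = 0.3925 / 0.6291 = 0.6239

0.62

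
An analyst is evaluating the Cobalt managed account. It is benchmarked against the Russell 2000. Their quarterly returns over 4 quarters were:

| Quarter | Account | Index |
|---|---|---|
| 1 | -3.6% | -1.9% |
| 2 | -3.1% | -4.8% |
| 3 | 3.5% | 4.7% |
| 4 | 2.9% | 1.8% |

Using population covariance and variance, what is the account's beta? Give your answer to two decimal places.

r̄p = -0.0750%,  r̄m = -0.0500%
Cov = Σ(rp − r̄p)(rm − r̄m) / 4 = 10.8438
Var(rm) = Σ(rm − r̄m)² / 4 = 12.9925
β = Cov / Var = 10.8438 / 12.9925 = 0.8346

0.83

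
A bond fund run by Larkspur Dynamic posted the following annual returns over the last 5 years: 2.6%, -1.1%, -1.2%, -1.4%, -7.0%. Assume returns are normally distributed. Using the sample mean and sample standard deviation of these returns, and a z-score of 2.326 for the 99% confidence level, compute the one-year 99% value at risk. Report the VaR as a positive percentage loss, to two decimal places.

Mean return μ = -8.10 / 5 = -1.6200%
Σ(r − μ)² = (2.6 − (-1.6200))² + (-1.1 − (-1.6200))² + (-1.2 − (-1.6200))² + … = 47.2480
σ = √[47.2480 / 4] = 3.4369%
VaR = −(μ − z·σ) = −(-1.6200 − 2.326 × 3.4369) = −(-9.6142) = 9.6142%

9.61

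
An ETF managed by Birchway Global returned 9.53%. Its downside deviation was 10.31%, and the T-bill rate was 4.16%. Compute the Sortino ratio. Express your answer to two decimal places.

0.52

Sortino = (Rp − Rf) / σd = (9.53% − 4.16%) / 10.31% = 5.37% / 10.31% = 0.5209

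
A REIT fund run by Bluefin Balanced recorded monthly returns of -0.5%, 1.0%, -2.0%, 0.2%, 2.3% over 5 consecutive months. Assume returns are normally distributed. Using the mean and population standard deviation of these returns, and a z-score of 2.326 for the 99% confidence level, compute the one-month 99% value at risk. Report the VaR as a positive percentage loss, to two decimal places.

3.15

μ = (-0.5 + 1 − 2 + 0.2 + 2.3) / 5 = 0.2000%
Population σ = √[Σ(r − μ)² / 5] = √[10.3800 / 5] = √2.0760 = 1.4408%
VaR = −(μ − z·σ) = −(0.2000 − 2.326 × 1.4408) = −(-3.1513) = 3.1513%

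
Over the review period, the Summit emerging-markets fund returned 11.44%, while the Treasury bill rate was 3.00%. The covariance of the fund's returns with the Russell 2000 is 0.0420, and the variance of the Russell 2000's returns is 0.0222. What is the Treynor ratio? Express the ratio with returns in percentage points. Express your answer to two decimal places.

4.46

β = Cov / Var = 0.0420 / 0.0222 = 1.8919
Treynor = (Rp − Rf) / β = (11.44% − 3.00%) / 1.8919 = 8.44 / 1.8919 = 4.4611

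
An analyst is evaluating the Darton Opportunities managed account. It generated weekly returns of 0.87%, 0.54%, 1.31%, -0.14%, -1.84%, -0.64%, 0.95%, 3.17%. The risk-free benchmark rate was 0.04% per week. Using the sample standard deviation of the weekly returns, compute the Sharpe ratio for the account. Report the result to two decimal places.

0.33

μ = (0.87 + 0.54 + 1.31 − 0.14 − 1.84 − 0.64 + 0.95 + 3.17) / 8 = 4.220 / 8 = 0.5275%
Σ(r − μ)² = (0.87 − 0.5275)² + (0.54 − 0.5275)² + … = 15.3048
σ = √[15.3048 / 7] = 1.4786%
Sharpe = (μ − rf) / σ = (0.5275 − 0.04) / 1.4786 = 0.4875 / 1.4786 = 0.3297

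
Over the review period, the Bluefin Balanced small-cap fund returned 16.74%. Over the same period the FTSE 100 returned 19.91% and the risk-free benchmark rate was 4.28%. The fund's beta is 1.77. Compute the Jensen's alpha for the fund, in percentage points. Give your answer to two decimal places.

CAPM expected return = Rf + β(Rm − Rf) = 4.28% + 1.77 × (19.91% − 4.28%) = 4.28 + 1.77 × 15.63 = 31.9451%
Jensen's α = Rp − E[R] = 16.74% − 31.9451% = -15.2051

-15.21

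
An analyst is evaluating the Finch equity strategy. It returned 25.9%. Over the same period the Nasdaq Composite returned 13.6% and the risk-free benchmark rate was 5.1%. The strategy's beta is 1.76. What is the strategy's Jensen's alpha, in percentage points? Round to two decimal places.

CAPM expected return = Rf + β(Rm − Rf) = 5.1% + 1.76 × (13.6% − 5.1%) = 5.1 + 1.76 × 8.50 = 20.0600%
Jensen's α = Rp − E[R] = 25.9% − 20.0600% = 5.8400

5.84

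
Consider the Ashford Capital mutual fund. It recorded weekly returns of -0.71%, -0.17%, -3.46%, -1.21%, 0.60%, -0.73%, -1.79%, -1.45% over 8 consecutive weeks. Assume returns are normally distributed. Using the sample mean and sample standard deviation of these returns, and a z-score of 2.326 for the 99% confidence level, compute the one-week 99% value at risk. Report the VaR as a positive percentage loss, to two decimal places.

r̄ = (-0.71 − 0.17 − 3.46 − 1.21 + 0.6 − 0.73 − 1.79 − 1.45) / 8 = -1.1150%
Σ(r − r̄)² = (-0.71 − (-1.1150))² + (-0.17 − (-1.1150))² + (-3.46 − (-1.1150))² + … = 10.2224
sample σ = √(10.2224 / 7) = √1.4603 = 1.2084%
VaR = −(r̄ − z·σ) = −(-1.1150 − 2.326 × 1.2084) = −(-3.9257) = 3.9257%

3.93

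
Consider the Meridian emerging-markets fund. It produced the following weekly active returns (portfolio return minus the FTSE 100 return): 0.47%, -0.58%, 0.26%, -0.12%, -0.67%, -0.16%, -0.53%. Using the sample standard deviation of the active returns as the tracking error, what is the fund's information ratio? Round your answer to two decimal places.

-0.44

r̄ = (0.47 − 0.58 + 0.26 − 0.12 − 0.67 − 0.16 − 0.53) / 7 = -1.330 / 7 = -0.1900%
Σ(r − r̄)² = (0.47 − (-0.1900))² + (-0.58 − (-0.1900))² + (0.26 − (-0.1900))² + … = 1.1420
σ = √[1.1420 / 6] = 0.4363%
IR = r̄ / tracking error = -0.1900 / 0.4363 = -0.4355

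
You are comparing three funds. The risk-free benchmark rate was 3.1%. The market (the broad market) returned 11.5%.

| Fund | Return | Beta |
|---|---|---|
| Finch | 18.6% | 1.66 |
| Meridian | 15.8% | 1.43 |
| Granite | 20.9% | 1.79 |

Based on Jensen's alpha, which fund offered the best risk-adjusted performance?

Granite

Finch: α = 18.6% − [3.1% + 1.66 × (11.5% − 3.1%)] = 1.556
Meridian: α = 15.8% − [3.1% + 1.43 × (11.5% − 3.1%)] = 0.688
Granite: α = 20.9% − [3.1% + 1.79 × (11.5% − 3.1%)] = 2.764
Highest: Granite (2.764).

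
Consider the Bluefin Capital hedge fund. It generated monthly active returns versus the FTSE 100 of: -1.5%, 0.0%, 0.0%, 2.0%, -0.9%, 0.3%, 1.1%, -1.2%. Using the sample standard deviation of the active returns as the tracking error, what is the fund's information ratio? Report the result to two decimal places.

r̄ = (-1.5 + 0 + 0 + 2 − 0.9 + 0.3 + 1.1 − 1.2) / 8 = -0.20 / 8 = -0.0250%
Σ(r − r̄)² = (-1.5 − (-0.0250))² + (0 − (-0.0250))² + … = 9.7950
sample σ = √(9.7950 / 7) = √1.3993 = 1.1829%
IR = r̄ / tracking error = -0.0250 / 1.1829 = -0.0211

-0.02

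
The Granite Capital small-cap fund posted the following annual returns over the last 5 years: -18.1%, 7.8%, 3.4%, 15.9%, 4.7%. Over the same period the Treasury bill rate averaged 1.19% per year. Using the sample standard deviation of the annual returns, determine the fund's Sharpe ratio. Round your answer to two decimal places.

Mean return r̄ = 13.70 / 5 = 2.7400%
Σ(r − r̄)² = 637.3720; sample σ = √(637.3720/4) = 12.6231%
Sharpe = (r̄ − rf) / σ = (2.7400 − 1.19) / 12.6231 = 1.5500 / 12.6231 = 0.1228

0.12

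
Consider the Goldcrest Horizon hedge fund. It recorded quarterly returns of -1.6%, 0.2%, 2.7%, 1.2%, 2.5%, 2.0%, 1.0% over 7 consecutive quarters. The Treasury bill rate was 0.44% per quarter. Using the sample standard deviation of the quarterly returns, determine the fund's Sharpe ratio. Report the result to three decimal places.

0.470

r̄ = (-1.6 + 0.2 + 2.7 + 1.2 + 2.5 + 2 + 1) / 7 = 1.1429%
Sample std dev = √[13.4371 / 6] = 1.4965%
Sharpe = (r̄ − rf) / σ = (1.1429 − 0.44) / 1.4965 = 0.7029 / 1.4965 = 0.4697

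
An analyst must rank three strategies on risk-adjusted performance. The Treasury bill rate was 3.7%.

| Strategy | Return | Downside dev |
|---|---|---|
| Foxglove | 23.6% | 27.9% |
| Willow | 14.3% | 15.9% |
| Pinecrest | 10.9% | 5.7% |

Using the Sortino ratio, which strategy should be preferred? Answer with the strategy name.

Foxglove: Sortino ratio = (23.6% − 3.7%) / 27.9% = 0.713
Willow: Sortino ratio = (14.3% − 3.7%) / 15.9% = 0.667
Pinecrest: Sortino ratio = (10.9% − 3.7%) / 5.7% = 1.263
Highest: Pinecrest (1.263).

Pinecrest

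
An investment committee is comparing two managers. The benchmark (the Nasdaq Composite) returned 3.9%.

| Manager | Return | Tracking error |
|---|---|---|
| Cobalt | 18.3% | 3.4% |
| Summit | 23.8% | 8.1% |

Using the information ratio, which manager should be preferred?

Cobalt

Cobalt: IR = (18.3% − 3.9%) / 3.4% = 4.235
Summit: IR = (23.8% − 3.9%) / 8.1% = 2.457
Highest: Cobalt (4.235).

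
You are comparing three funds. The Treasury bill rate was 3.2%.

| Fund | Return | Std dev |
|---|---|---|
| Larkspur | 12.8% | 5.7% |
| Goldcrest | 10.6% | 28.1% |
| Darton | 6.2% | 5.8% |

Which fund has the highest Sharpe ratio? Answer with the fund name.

Larkspur: Sharpe ratio = (12.8% − 3.2%) / 5.7% = 1.684
Goldcrest: Sharpe ratio = (10.6% − 3.2%) / 28.1% = 0.263
Darton: Sharpe ratio = (6.2% − 3.2%) / 5.8% = 0.517
Highest: Larkspur (1.684).

Larkspur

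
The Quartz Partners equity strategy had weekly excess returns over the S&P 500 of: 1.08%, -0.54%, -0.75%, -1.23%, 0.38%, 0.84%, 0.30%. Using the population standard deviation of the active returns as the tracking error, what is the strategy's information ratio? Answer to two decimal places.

0.01

r̄ = (1.08 − 0.54 − 0.75 − 1.23 + 0.38 + 0.84 + 0.3) / 7 = 0.0114%
Σ(r − r̄)² = 4.4725; population σ = √(4.4725/7) = 0.7993%
IR = r̄ / tracking error = 0.0114 / 0.7993 = 0.0143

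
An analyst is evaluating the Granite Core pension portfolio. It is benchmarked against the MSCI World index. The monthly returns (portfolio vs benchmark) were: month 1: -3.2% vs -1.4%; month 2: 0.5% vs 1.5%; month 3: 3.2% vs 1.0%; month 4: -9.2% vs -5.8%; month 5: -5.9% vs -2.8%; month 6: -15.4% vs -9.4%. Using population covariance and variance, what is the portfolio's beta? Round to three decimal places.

r̄p = -5.0000%,  r̄m = -2.8167%
Cov = Σ(rp − r̄p)(rm − r̄m) / 6 = 23.0950
Var(rm) = Σ(rm − r̄m)² / 6 = 14.5747
β = Cov / Var = 23.0950 / 14.5747 = 1.5846

1.585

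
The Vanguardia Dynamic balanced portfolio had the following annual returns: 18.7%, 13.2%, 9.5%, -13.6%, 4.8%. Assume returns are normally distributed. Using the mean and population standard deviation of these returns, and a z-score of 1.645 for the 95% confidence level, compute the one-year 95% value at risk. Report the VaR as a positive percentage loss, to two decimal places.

11.64

Mean return μ = 32.60 / 5 = 6.5200%
Σ(r − μ)² = 609.6280; population σ = √(609.6280/5) = 11.0420%
VaR = −(μ − z·σ) = −(6.5200 − 1.645 × 11.0420) = −(-11.6441) = 11.6441%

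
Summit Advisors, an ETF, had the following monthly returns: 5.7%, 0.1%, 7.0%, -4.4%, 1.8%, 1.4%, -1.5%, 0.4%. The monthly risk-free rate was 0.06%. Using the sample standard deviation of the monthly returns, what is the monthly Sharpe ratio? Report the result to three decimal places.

Mean return μ = 10.50 / 8 = 1.3125%
Σ(r − μ)² = (5.7 − 1.3125)² + (0.1 − 1.3125)² + (7 − 1.3125)² + … = 94.6888
sample σ = √(94.6888 / 7) = √13.5270 = 3.6779%
Sharpe = (μ − rf) / σ = (1.3125 − 0.06) / 3.6779 = 1.2525 / 3.6779 = 0.3405

0.341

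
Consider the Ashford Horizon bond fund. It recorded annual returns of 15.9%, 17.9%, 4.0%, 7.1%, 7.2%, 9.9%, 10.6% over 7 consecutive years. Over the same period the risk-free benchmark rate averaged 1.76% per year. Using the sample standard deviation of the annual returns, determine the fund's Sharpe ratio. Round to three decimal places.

1.729

r̄ = (15.9 + 17.9 + 4 + 7.1 + 7.2 + 9.9 + 10.6) / 7 = 10.3714%
Σ(r − r̄)² = (15.9 − 10.3714)² + (17.9 − 10.3714)² + (4 − 10.3714)² + … = 148.8743
σ = √[148.8743 / 6] = 4.9812%
Sharpe = (r̄ − rf) / σ = (10.3714 − 1.76) / 4.9812 = 8.6114 / 4.9812 = 1.7288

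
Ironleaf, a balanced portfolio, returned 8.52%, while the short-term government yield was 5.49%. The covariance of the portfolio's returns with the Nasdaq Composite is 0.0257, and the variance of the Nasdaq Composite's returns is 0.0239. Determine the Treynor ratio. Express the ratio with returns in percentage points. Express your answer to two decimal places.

2.82

β = Cov / Var = 0.0257 / 0.0239 = 1.0753
Treynor = (Rp − Rf) / β = (8.52% − 5.49%) / 1.0753 = 3.03 / 1.0753 = 2.8178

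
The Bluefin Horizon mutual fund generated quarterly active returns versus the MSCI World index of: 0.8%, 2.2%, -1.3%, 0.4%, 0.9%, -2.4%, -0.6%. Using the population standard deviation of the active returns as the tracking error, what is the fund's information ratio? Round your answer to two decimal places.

0.00

r̄ = (0.8 + 2.2 − 1.3 + 0.4 + 0.9 − 2.4 − 0.6) / 7 = 0.0000%
Σ(r − r̄)² = (0.8 − 0.0000)² + (2.2 − 0.0000)² + … = 14.2600
population σ = √(14.2600 / 7) = √2.0371 = 1.4273%
IR = r̄ / tracking error = 0.0000 / 1.4273 = 0.0000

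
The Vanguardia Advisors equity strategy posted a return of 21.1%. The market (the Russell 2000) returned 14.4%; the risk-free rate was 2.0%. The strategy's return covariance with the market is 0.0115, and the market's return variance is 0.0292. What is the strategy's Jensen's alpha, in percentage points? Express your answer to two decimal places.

β = Cov / Var = 0.0115 / 0.0292 = 0.3938
E[R] = Rf + β(Rm − Rf) = 2.0% + 0.3938 × (14.4% − 2.0%) = 6.8831%
α = Rp − E[R] = 21.1% − 6.8831% = 14.2169

14.22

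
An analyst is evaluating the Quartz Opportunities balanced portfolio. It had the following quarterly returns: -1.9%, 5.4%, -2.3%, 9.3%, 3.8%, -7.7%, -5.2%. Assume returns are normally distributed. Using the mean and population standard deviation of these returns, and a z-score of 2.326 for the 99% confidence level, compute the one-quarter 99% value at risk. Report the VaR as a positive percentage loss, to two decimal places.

r̄ = (-1.9 + 5.4 − 2.3 + 9.3 + 3.8 − 7.7 − 5.2) / 7 = 0.2000%
Σ(r − r̄)² = (-1.9 − 0.2000)² + (5.4 − 0.2000)² + (-2.3 − 0.2000)² + … = 225.0400
population σ = √(225.0400 / 7) = √32.1486 = 5.6700%
VaR = −(r̄ − z·σ) = −(0.2000 − 2.326 × 5.6700) = −(-12.9884) = 12.9884%

12.99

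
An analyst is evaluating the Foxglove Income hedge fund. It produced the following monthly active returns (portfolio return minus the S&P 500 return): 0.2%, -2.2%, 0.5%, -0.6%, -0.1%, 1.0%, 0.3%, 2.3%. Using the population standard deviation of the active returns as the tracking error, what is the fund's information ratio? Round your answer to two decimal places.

r̄ = (0.2 − 2.2 + 0.5 − 0.6 − 0.1 + 1 + 0.3 + 2.3) / 8 = 1.40 / 8 = 0.1750%
Population σ = √[Σ(r − r̄)² / 8] = √[11.6350 / 8] = √1.4544 = 1.2060%
IR = r̄ / tracking error = 0.1750 / 1.2060 = 0.1451

0.15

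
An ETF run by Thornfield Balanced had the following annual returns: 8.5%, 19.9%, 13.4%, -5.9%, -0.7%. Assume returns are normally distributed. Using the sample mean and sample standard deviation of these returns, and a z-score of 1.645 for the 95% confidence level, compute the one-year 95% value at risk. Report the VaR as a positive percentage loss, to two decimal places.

10.12

r̄ = (8.5 + 19.9 + 13.4 − 5.9 − 0.7) / 5 = 35.20 / 5 = 7.0400%
Sample σ = √[Σ(r − r̄)² / 4] = √[435.3120 / 4] = √108.8280 = 10.4321%
VaR = −(r̄ − z·σ) = −(7.0400 − 1.645 × 10.4321) = −(-10.1208) = 10.1208%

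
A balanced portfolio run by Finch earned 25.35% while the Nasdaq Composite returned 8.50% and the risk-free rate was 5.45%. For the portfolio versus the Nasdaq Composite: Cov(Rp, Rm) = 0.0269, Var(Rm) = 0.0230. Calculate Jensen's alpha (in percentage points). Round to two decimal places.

16.33

β = Cov / Var = 0.0269 / 0.0230 = 1.1696
E[R] = Rf + β(Rm − Rf) = 5.45% + 1.1696 × (8.50% − 5.45%) = 9.0173%
α = Rp − E[R] = 25.35% − 9.0173% = 16.3327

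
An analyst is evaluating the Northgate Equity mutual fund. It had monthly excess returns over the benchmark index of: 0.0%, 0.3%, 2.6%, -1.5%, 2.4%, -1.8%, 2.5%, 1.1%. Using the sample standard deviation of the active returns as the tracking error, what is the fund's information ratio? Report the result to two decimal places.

Mean return μ = 5.60 / 8 = 0.7000%
Σ(r − μ)² = 21.6400; sample σ = √(21.6400/7) = 1.7582%
IR = μ / tracking error = 0.7000 / 1.7582 = 0.3981

0.40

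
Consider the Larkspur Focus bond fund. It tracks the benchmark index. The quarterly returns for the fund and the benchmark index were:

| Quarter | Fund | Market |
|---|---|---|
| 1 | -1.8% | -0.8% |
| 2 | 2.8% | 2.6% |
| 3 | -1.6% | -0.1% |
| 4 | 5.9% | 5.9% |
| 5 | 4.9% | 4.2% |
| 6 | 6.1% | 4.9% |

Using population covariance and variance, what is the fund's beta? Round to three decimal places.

1.305

r̄p = 2.7167%,  r̄m = 2.7833%
Cov = Σ(rp − r̄p)(rm − r̄m) / 6 = 8.1319
Var(rm) = Σ(rm − r̄m)² / 6 = 6.2314
β = Cov / Var = 8.1319 / 6.2314 = 1.3050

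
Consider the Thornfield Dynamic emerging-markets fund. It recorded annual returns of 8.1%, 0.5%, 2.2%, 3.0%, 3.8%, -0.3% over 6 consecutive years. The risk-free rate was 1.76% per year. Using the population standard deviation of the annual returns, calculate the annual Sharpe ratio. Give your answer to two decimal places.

0.41

r̄ = (8.1 + 0.5 + 2.2 + 3 + 3.8 − 0.3) / 6 = 17.30 / 6 = 2.8833%
Σ(r − r̄)² = 44.3483; population σ = √(44.3483/6) = 2.7187%
Sharpe = (r̄ − rf) / σ = (2.8833 − 1.76) / 2.7187 = 1.1233 / 2.7187 = 0.4132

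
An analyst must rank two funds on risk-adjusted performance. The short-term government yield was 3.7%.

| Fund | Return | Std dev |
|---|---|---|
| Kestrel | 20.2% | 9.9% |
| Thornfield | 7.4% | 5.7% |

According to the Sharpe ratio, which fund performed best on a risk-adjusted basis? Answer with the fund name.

Kestrel

Kestrel: Sharpe ratio = (20.2% − 3.7%) / 9.9% = 1.667
Thornfield: Sharpe ratio = (7.4% − 3.7%) / 5.7% = 0.649
Highest: Kestrel (1.667).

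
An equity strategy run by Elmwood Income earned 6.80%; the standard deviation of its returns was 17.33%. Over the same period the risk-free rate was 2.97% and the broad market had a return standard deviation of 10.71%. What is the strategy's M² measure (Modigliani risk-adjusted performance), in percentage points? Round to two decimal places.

5.34

Sharpe = (Rp − Rf) / σp = (6.80% − 2.97%) / 17.33% = 0.2210
M² = Rf + Sharpe × σm = 2.97% + 0.2210 × 10.71% = 5.3369%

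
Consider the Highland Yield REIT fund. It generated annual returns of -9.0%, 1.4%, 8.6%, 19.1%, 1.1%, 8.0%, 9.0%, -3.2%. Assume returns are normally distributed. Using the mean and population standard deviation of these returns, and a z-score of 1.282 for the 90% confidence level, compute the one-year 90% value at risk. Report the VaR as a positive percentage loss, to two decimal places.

r̄ = (-9 + 1.4 + 8.6 + 19.1 + 1.1 + 8 + 9 − 3.2) / 8 = 4.3750%
Population σ = √[Σ(r − r̄)² / 8] = √[525.0550 / 8] = √65.6319 = 8.1014%
VaR = −(r̄ − z·σ) = −(4.3750 − 1.282 × 8.1014) = −(-6.0110) = 6.0110%

6.01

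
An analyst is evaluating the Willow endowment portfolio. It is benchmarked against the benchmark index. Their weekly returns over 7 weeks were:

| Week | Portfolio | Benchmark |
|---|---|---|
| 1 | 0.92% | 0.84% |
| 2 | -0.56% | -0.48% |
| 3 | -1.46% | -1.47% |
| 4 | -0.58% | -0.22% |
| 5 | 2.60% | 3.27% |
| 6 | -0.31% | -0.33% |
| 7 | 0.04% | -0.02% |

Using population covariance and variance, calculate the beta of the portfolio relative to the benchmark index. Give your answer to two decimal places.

r̄p = 0.0929%,  r̄m = 0.2271%
Cov = Σ(rp − r̄p)(rm − r̄m) / 7 = 1.6816
Var(rm) = Σ(rm − r̄m)² / 7 = 1.9409
β = Cov / Var = 1.6816 / 1.9409 = 0.8664

0.87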